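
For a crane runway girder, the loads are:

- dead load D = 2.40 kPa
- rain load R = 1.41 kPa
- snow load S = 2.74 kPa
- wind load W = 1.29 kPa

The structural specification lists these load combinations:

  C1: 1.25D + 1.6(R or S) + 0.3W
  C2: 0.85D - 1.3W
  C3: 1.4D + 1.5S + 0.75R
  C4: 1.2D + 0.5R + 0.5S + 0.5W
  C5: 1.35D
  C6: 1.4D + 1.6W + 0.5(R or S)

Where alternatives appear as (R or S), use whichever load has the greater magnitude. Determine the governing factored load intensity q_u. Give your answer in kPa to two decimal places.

8.53 kPa

(R or S) → S = 2.74 kPa.
C1: 1.25(2.40) + 1.6(2.74) + 0.3(1.29) = 3.00 + 4.38 + 0.39 = 7.77
C2: 0.85(2.40) - 1.3(1.29) = 2.04 - 1.68 = 0.36
C3: 1.4(2.40) + 1.5(2.74) + 0.75(1.41) = 3.36 + 4.11 + 1.06 = 8.53
C4: 1.2(2.40) + 0.5(1.41) + 0.5(2.74) + 0.5(1.29) = 5.60
C5: 1.35(2.40) = 3.24
C6: 1.4(2.40) + 1.6(1.29) + 0.5(2.74) = 3.36 + 2.06 + 1.37 = 6.79
The controlling combination is 3, giving 8.53 kPa.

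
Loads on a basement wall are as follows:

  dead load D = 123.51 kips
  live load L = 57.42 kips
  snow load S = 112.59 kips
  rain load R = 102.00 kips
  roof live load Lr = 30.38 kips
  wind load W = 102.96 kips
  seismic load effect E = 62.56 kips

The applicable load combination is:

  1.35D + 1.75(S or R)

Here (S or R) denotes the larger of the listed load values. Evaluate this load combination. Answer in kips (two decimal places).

(S or R) → S = 112.59 kips.
1.35(123.51) + 1.75(112.59) = 166.74 + 197.03 = 363.77
P_u = 363.77 kips.

363.77 kips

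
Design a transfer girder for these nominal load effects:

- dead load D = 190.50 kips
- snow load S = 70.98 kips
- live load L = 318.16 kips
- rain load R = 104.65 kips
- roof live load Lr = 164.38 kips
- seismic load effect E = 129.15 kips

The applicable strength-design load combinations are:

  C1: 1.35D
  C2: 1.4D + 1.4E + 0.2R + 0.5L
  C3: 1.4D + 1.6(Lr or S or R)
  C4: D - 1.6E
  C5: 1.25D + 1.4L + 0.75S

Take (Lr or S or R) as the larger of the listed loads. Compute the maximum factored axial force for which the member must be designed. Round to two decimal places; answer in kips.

736.78 kips

(Lr or S or R) → Lr = 164.38 kips.
C1: 1.35(190.50) = 257.18
C2: 1.4(190.50) + 1.4(129.15) + 0.2(104.65) + 0.5(318.16) = 627.52
C3: 1.4(190.50) + 1.6(164.38) = 529.71
C4: 1.0(190.50) - 1.6(129.15) = -16.14
C5: 1.25(190.50) + 1.4(318.16) + 0.75(70.98) = 736.78
The controlling combination is 5, giving 736.78 kips.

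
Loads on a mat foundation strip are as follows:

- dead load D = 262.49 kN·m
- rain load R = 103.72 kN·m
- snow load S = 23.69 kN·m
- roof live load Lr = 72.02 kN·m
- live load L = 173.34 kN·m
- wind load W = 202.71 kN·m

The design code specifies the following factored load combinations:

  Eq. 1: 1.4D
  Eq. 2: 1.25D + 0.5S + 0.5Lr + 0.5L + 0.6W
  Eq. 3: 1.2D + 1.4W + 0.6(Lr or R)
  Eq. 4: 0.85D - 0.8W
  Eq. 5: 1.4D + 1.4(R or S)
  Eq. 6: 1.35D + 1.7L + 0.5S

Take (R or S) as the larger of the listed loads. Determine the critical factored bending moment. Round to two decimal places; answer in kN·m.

661.01 kN·m

(Lr or R) → R = 103.72 kN·m; (R or S) → R = 103.72 kN·m.
Eq. 1: 1.4(262.49) = 367.49
Eq. 2: 1.25(262.49) + 0.5(23.69) + 0.5(72.02) + 0.5(173.34) + 0.6(202.71) = 584.26
Eq. 3: 1.2(262.49) + 1.4(202.71) + 0.6(103.72) = 314.99 + 283.79 + 62.23 = 661.01
Eq. 4: 0.85(262.49) - 0.8(202.71) = 223.12 - 162.17 = 60.95
Eq. 5: 1.4(262.49) + 1.4(103.72) = 512.69
Eq. 6: 1.35(262.49) + 1.7(173.34) + 0.5(23.69) = 660.88
Combination 3 governs: M_u = 661.01 kN·m.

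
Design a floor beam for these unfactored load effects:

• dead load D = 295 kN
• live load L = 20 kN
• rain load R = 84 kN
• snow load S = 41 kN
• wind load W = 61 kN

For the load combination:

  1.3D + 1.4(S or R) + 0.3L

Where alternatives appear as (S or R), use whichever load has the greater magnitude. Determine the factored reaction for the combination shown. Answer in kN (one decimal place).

(S or R) → R = 84 kN.
1.3(295) + 1.4(84) + 0.3(20) = 383.5 + 117.6 + 6.0 = 507.1
V_u = 507.1 kN.

507.1 kN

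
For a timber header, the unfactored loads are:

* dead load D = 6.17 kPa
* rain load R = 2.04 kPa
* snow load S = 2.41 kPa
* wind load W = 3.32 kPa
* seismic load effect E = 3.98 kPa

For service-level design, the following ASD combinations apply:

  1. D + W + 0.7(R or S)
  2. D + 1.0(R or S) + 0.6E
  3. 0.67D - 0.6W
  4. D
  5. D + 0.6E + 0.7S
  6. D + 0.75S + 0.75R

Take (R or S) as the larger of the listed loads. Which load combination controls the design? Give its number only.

(R or S) → S = 2.41 kPa.
1. 1.0(6.17) + 1.0(3.32) + 0.7(2.41) = 11.18
2. 1.0(6.17) + 1.0(2.41) + 0.6(3.98) = 10.97
3. 0.67(6.17) - 0.6(3.32) = 2.14
4. 1.0(6.17) = 6.17
5. 1.0(6.17) + 0.6(3.98) + 0.7(2.41) = 10.25
6. 1.0(6.17) + 0.75(2.41) + 0.75(2.04) = 9.51
The largest value is 11.18 kPa from combination 1.

Combination 1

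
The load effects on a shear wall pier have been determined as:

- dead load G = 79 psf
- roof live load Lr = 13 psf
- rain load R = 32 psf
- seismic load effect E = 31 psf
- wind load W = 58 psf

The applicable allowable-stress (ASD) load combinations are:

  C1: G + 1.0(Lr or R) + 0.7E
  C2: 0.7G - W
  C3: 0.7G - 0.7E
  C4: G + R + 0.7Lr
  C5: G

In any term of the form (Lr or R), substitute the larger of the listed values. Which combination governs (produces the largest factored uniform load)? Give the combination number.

Combination 1

(Lr or R) → R = 32 psf.
C1: 1.0(79) + 1.0(32) + 0.7(31) = 79.00 + 32.00 + 21.70 = 132.70
C2: 0.7(79) - 1.0(58) = 55.30 - 58.00 = -2.70
C3: 0.7(79) - 0.7(31) = 55.30 - 21.70 = 33.60
C4: 1.0(79) + 1.0(32) + 0.7(13) = 79.00 + 32.00 + 9.10 = 120.10
C5: 1.0(79) = 79.00
The largest value is 132.70 psf from combination 1.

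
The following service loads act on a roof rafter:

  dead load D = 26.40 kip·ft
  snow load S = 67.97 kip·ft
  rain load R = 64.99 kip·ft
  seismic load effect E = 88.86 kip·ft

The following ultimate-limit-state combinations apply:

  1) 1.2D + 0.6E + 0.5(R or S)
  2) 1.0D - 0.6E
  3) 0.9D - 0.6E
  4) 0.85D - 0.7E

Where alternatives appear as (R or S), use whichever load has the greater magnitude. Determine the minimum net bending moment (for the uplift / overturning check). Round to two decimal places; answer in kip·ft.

(R or S) → S = 67.97 kip·ft.
1) 1.2(26.40) + 0.6(88.86) + 0.5(67.97) = 118.98
2) 1.0(26.40) - 0.6(88.86) = 26.40 - 53.32 = -26.92
3) 0.9(26.40) - 0.6(88.86) = 23.76 - 53.32 = -29.56
4) 0.85(26.40) - 0.7(88.86) = 22.44 - 62.20 = -39.76
Combination 4 gives the minimum: -39.76 kip·ft.

-39.76 kip·ft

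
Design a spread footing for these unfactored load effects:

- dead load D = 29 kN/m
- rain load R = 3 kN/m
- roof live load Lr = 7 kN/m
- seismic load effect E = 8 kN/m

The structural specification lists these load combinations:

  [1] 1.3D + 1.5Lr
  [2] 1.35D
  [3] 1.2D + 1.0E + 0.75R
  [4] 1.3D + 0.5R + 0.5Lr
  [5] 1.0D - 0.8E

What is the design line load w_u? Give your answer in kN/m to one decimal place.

[1] 1.3(29) + 1.5(7) = 37.7 + 10.5 = 48.2
[2] 1.35(29) = 39.2
[3] 1.2(29) + 1.0(8) + 0.75(3) = 34.8 + 8.0 + 2.3 = 45.1
[4] 1.3(29) + 0.5(3) + 0.5(7) = 37.7 + 1.5 + 3.5 = 42.7
[5] 1.0(29) - 0.8(8) = 29.0 - 6.4 = 22.6
Combination 1 governs: w_u = 48.2 kN/m.

48.2 kN/m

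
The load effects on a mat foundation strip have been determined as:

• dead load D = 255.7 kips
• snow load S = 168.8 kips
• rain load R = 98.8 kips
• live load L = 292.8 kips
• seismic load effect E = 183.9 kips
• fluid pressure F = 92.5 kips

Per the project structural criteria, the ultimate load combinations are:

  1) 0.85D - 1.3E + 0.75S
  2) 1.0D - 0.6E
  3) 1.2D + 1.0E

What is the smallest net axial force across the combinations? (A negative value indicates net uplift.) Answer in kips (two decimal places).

1) 0.85(255.7) - 1.3(183.9) + 0.75(168.8) = 217.35 - 239.07 + 126.60 = 104.88
2) 1.0(255.7) - 0.6(183.9) = 255.70 - 110.34 = 145.36
3) 1.2(255.7) + 1.0(183.9) = 306.84 + 183.90 = 490.74
Combination 1 gives the minimum: 104.88 kips.

104.88 kips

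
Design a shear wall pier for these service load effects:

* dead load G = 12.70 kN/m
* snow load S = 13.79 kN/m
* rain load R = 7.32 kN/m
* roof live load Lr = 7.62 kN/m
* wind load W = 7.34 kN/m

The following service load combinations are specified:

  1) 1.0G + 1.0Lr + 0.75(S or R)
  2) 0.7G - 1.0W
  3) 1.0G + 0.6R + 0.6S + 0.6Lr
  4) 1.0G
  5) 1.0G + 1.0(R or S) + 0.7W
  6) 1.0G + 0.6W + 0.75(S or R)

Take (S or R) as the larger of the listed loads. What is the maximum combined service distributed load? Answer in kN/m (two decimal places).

31.63 kN/m

(S or R) → S = 13.79 kN/m; (R or S) → S = 13.79 kN/m.
1) 1.0(12.70) + 1.0(7.62) + 0.75(13.79) = 30.66
2) 0.7(12.70) - 1.0(7.34) = 1.55
3) 1.0(12.70) + 0.6(7.32) + 0.6(13.79) + 0.6(7.62) = 29.94
4) 1.0(12.70) = 12.70
5) 1.0(12.70) + 1.0(13.79) + 0.7(7.34) = 31.63
6) 1.0(12.70) + 0.6(7.34) + 0.75(13.79) = 27.45
Maximum is from combination 5.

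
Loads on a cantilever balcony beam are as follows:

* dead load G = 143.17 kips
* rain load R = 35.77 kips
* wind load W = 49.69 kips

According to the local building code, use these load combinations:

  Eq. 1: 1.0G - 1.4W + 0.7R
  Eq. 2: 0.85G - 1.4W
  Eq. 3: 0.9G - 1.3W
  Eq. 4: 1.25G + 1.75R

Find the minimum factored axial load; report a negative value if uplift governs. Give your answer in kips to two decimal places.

52.13 kips

Eq. 1: 1.0(143.17) - 1.4(49.69) + 0.7(35.77) = 143.17 - 69.57 + 25.04 = 98.64
Eq. 2: 0.85(143.17) - 1.4(49.69) = 52.13
Eq. 3: 0.9(143.17) - 1.3(49.69) = 64.26
Eq. 4: 1.25(143.17) + 1.75(35.77) = 178.96 + 62.60 = 241.56
Combination 2 gives the minimum: 52.13 kips.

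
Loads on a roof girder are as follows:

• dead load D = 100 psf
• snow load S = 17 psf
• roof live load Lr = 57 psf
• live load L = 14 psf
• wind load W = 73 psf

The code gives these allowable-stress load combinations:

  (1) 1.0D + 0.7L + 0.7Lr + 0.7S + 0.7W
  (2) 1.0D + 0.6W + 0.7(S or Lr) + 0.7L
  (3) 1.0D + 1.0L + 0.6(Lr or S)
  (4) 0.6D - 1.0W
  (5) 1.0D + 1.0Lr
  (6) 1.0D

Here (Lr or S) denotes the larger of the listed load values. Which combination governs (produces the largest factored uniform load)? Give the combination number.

Combination 1

(S or Lr) → Lr = 57 psf; (Lr or S) → Lr = 57 psf.
(1) 1.0(100) + 0.7(14) + 0.7(57) + 0.7(17) + 0.7(73) = 100.00 + 9.80 + 39.90 + 11.90 + 51.10 = 212.70
(2) 1.0(100) + 0.6(73) + 0.7(57) + 0.7(14) = 100.00 + 43.80 + 39.90 + 9.80 = 193.50
(3) 1.0(100) + 1.0(14) + 0.6(57) = 100.00 + 14.00 + 34.20 = 148.20
(4) 0.6(100) - 1.0(73) = 60.00 - 73.00 = -13.00
(5) 1.0(100) + 1.0(57) = 100.00 + 57.00 = 157.00
(6) 1.0(100) = 100.00
The largest value is 212.70 psf from combination 1.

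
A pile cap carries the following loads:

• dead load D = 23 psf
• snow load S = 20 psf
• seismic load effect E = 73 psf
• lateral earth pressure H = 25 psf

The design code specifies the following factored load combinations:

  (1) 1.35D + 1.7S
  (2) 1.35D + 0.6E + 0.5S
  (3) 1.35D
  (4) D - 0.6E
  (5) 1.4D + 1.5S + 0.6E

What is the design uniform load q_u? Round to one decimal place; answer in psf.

(1) 1.35(23) + 1.7(20) = 31.1 + 34.0 = 65.1
(2) 1.35(23) + 0.6(73) + 0.5(20) = 31.1 + 43.8 + 10.0 = 84.9
(3) 1.35(23) = 31.1
(4) 1.0(23) - 0.6(73) = 23.0 - 43.8 = -20.8
(5) 1.4(23) + 1.5(20) + 0.6(73) = 32.2 + 30.0 + 43.8 = 106.0
Combination 5 governs: q_u = 106.0 psf.

106.0 psf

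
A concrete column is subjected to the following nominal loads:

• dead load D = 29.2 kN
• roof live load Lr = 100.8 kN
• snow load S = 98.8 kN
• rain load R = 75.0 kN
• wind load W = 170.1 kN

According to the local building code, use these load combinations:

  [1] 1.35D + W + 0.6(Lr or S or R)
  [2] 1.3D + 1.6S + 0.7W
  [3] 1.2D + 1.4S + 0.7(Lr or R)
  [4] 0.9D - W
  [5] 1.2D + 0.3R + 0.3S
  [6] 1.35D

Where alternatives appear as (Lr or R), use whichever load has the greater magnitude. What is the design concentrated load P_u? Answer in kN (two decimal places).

315.11 kN

(Lr or S or R) → Lr = 100.8 kN; (Lr or R) → Lr = 100.8 kN.
[1] 1.35(29.2) + 1.0(170.1) + 0.6(100.8) = 39.42 + 170.10 + 60.48 = 270.00
[2] 1.3(29.2) + 1.6(98.8) + 0.7(170.1) = 37.96 + 158.08 + 119.07 = 315.11
[3] 1.2(29.2) + 1.4(98.8) + 0.7(100.8) = 35.04 + 138.32 + 70.56 = 243.92
[4] 0.9(29.2) - 1.0(170.1) = 26.28 - 170.10 = -143.82
[5] 1.2(29.2) + 0.3(75.0) + 0.3(98.8) = 35.04 + 22.50 + 29.64 = 87.18
[6] 1.35(29.2) = 39.42
Maximum is from combination 2.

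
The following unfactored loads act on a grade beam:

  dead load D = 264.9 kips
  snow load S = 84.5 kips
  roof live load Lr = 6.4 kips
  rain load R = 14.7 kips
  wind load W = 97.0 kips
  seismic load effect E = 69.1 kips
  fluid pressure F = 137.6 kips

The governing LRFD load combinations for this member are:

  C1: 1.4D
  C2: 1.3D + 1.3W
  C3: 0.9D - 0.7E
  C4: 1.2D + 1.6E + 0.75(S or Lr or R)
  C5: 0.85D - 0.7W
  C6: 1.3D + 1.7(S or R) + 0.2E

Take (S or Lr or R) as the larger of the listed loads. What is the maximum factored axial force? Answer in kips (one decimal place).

(S or Lr or R) → S = 84.5 kips; (S or R) → S = 84.5 kips.
C1: 1.4(264.9) = 370.9
C2: 1.3(264.9) + 1.3(97.0) = 470.5
C3: 0.9(264.9) - 0.7(69.1) = 190.0
C4: 1.2(264.9) + 1.6(69.1) + 0.75(84.5) = 491.8
C5: 0.85(264.9) - 0.7(97.0) = 157.3
C6: 1.3(264.9) + 1.7(84.5) + 0.2(69.1) = 501.8
Maximum is from combination 6.

501.8 kips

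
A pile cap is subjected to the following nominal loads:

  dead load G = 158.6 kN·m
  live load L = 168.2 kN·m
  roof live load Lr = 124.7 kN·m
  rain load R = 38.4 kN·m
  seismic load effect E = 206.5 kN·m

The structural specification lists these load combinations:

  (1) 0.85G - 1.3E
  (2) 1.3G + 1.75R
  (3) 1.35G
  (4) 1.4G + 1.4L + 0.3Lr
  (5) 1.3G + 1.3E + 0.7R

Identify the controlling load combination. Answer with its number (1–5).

Combination 5

(1) 0.85(158.6) - 1.3(206.5) = 134.81 - 268.45 = -133.64
(2) 1.3(158.6) + 1.75(38.4) = 206.18 + 67.20 = 273.38
(3) 1.35(158.6) = 214.11
(4) 1.4(158.6) + 1.4(168.2) + 0.3(124.7) = 222.04 + 235.48 + 37.41 = 494.93
(5) 1.3(158.6) + 1.3(206.5) + 0.7(38.4) = 206.18 + 268.45 + 26.88 = 501.51
The largest value is 501.51 kN·m from combination 5.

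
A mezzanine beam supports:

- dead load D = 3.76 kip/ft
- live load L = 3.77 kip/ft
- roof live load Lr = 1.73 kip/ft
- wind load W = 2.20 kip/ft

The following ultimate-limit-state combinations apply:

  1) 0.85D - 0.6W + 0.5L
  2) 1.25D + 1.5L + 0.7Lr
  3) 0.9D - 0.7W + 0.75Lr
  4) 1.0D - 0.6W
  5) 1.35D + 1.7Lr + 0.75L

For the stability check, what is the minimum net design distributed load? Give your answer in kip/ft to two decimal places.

2.44 kip/ft

1) 0.85(3.76) - 0.6(2.20) + 0.5(3.77) = 3.76
2) 1.25(3.76) + 1.5(3.77) + 0.7(1.73) = 4.70 + 5.66 + 1.21 = 11.57
3) 0.9(3.76) - 0.7(2.20) + 0.75(1.73) = 3.38 - 1.54 + 1.30 = 3.14
4) 1.0(3.76) - 0.6(2.20) = 3.76 - 1.32 = 2.44
5) 1.35(3.76) + 1.7(1.73) + 0.75(3.77) = 10.84
Combination 4 gives the minimum: 2.44 kip/ft.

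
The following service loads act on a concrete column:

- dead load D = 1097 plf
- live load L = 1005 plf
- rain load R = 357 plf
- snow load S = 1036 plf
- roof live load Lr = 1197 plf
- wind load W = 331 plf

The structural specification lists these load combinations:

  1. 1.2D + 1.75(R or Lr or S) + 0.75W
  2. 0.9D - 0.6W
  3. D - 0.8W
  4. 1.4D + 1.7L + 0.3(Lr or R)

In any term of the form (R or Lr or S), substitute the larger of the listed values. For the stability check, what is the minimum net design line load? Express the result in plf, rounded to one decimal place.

788.7 plf

(R or Lr or S) → Lr = 1197 plf; (Lr or R) → Lr = 1197 plf.
1. 1.2(1097) + 1.75(1197) + 0.75(331) = 3659.4
2. 0.9(1097) - 0.6(331) = 987.3 - 198.6 = 788.7
3. 1.0(1097) - 0.8(331) = 1097.0 - 264.8 = 832.2
4. 1.4(1097) + 1.7(1005) + 0.3(1197) = 1535.8 + 1708.5 + 359.1 = 3603.4
Combination 2 gives the minimum: 788.7 plf.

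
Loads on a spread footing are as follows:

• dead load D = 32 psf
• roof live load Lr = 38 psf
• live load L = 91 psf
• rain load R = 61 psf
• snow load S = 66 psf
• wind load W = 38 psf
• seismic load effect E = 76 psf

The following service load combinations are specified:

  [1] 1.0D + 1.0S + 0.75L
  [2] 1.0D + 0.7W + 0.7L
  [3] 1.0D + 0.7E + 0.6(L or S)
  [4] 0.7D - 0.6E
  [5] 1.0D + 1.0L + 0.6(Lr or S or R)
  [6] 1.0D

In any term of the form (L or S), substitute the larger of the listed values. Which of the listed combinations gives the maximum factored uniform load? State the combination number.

Combination 1

(L or S) → L = 91 psf; (Lr or S or R) → S = 66 psf.
[1] 1.0(32) + 1.0(66) + 0.75(91) = 32.0 + 66.0 + 68.3 = 166.3
[2] 1.0(32) + 0.7(38) + 0.7(91) = 32.0 + 26.6 + 63.7 = 122.3
[3] 1.0(32) + 0.7(76) + 0.6(91) = 32.0 + 53.2 + 54.6 = 139.8
[4] 0.7(32) - 0.6(76) = 22.4 - 45.6 = -23.2
[5] 1.0(32) + 1.0(91) + 0.6(66) = 32.0 + 91.0 + 39.6 = 162.6
[6] 1.0(32) = 32.0
The largest value is 166.3 psf from combination 1.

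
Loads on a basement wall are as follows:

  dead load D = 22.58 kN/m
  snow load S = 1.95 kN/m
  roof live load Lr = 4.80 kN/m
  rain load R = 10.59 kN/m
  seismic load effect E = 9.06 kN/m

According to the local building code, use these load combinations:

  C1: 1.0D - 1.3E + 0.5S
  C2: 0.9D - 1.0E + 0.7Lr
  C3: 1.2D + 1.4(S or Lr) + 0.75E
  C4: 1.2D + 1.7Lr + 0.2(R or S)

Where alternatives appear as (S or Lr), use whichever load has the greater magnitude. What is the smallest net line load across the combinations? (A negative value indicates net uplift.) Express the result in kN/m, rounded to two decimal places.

11.78 kN/m

(S or Lr) → Lr = 4.80 kN/m; (R or S) → R = 10.59 kN/m.
C1: 1.0(22.58) - 1.3(9.06) + 0.5(1.95) = 22.58 - 11.78 + 0.98 = 11.78
C2: 0.9(22.58) - 1.0(9.06) + 0.7(4.80) = 20.32 - 9.06 + 3.36 = 14.62
C3: 1.2(22.58) + 1.4(4.80) + 0.75(9.06) = 40.61
C4: 1.2(22.58) + 1.7(4.80) + 0.2(10.59) = 37.37
Combination 1 gives the minimum: 11.78 kN/m.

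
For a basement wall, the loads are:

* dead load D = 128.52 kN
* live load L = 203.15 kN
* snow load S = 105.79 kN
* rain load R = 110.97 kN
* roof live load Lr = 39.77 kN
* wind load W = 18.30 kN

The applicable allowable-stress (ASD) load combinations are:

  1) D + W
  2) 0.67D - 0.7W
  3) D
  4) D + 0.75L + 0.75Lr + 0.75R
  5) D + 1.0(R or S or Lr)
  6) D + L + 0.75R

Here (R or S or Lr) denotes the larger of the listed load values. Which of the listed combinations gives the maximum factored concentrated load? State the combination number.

(R or S or Lr) → R = 110.97 kN.
1) 1.0(128.52) + 1.0(18.30) = 128.52 + 18.30 = 146.82
2) 0.67(128.52) - 0.7(18.30) = 86.11 - 12.81 = 73.30
3) 1.0(128.52) = 128.52
4) 1.0(128.52) + 0.75(203.15) + 0.75(39.77) + 0.75(110.97) = 128.52 + 152.36 + 29.83 + 83.23 = 393.94
5) 1.0(128.52) + 1.0(110.97) = 128.52 + 110.97 = 239.49
6) 1.0(128.52) + 1.0(203.15) + 0.75(110.97) = 128.52 + 203.15 + 83.23 = 414.90
The largest value is 414.90 kN from combination 6.

Combination 6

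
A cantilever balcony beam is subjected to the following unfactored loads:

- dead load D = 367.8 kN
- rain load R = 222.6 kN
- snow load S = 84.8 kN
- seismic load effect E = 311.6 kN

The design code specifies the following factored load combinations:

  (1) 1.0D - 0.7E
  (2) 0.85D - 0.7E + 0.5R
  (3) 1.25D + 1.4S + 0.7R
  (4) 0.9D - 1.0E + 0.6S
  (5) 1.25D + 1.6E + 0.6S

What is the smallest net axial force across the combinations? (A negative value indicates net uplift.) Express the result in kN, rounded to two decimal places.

70.30 kN

(1) 1.0(367.8) - 0.7(311.6) = 367.80 - 218.12 = 149.68
(2) 0.85(367.8) - 0.7(311.6) + 0.5(222.6) = 312.63 - 218.12 + 111.30 = 205.81
(3) 1.25(367.8) + 1.4(84.8) + 0.7(222.6) = 459.75 + 118.72 + 155.82 = 734.29
(4) 0.9(367.8) - 1.0(311.6) + 0.6(84.8) = 331.02 - 311.60 + 50.88 = 70.30
(5) 1.25(367.8) + 1.6(311.6) + 0.6(84.8) = 459.75 + 498.56 + 50.88 = 1009.19
Combination 4 gives the minimum: 70.30 kN.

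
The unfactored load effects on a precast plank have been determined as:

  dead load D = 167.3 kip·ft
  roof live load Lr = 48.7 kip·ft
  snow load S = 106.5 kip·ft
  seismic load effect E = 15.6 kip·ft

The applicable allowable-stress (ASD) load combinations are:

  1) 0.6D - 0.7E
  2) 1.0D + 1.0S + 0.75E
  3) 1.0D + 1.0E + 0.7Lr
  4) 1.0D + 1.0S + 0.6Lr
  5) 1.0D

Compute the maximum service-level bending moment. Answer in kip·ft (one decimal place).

1) 0.6(167.3) - 0.7(15.6) = 89.5
2) 1.0(167.3) + 1.0(106.5) + 0.75(15.6) = 285.5
3) 1.0(167.3) + 1.0(15.6) + 0.7(48.7) = 217.0
4) 1.0(167.3) + 1.0(106.5) + 0.6(48.7) = 303.0
5) 1.0(167.3) = 167.3
The controlling combination is 4, giving 303.0 kip·ft.

303.0 kip·ft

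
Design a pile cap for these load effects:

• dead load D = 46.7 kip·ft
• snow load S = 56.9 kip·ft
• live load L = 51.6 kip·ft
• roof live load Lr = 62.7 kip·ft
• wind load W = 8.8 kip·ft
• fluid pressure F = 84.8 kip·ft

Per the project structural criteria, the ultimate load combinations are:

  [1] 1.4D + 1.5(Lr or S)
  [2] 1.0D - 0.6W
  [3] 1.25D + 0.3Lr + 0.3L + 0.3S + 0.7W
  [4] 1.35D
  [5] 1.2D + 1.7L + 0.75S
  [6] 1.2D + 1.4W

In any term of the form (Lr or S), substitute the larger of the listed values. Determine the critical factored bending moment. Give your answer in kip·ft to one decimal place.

186.4 kip·ft

(Lr or S) → Lr = 62.7 kip·ft.
[1] 1.4(46.7) + 1.5(62.7) = 159.4
[2] 1.0(46.7) - 0.6(8.8) = 41.4
[3] 1.25(46.7) + 0.3(62.7) + 0.3(51.6) + 0.3(56.9) + 0.7(8.8) = 115.9
[4] 1.35(46.7) = 63.0
[5] 1.2(46.7) + 1.7(51.6) + 0.75(56.9) = 186.4
[6] 1.2(46.7) + 1.4(8.8) = 68.4
The controlling combination is 5, giving 186.4 kip·ft.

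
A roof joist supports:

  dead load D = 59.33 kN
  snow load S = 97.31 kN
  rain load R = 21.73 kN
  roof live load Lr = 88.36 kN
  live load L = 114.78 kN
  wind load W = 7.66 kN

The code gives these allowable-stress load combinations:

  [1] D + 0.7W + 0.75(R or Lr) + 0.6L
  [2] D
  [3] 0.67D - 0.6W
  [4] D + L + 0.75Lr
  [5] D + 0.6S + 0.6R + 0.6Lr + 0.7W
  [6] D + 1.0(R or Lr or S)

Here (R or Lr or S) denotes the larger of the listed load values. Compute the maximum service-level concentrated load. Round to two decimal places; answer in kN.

240.38 kN

(R or Lr) → Lr = 88.36 kN; (R or Lr or S) → S = 97.31 kN.
[1] 1.0(59.33) + 0.7(7.66) + 0.75(88.36) + 0.6(114.78) = 59.33 + 5.36 + 66.27 + 68.87 = 199.83
[2] 1.0(59.33) = 59.33
[3] 0.67(59.33) - 0.6(7.66) = 35.16
[4] 1.0(59.33) + 1.0(114.78) + 0.75(88.36) = 59.33 + 114.78 + 66.27 = 240.38
[5] 1.0(59.33) + 0.6(97.31) + 0.6(21.73) + 0.6(88.36) + 0.7(7.66) = 189.13
[6] 1.0(59.33) + 1.0(97.31) = 59.33 + 97.31 = 156.64
Combination 4 governs: P = 240.38 kN.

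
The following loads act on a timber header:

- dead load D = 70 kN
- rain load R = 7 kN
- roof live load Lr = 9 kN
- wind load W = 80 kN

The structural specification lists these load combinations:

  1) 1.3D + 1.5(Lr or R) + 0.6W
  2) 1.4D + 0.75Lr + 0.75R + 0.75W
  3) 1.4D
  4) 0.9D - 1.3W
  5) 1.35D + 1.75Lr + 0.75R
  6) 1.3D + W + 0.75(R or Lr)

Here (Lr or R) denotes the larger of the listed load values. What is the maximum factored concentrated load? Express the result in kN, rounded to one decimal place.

(Lr or R) → Lr = 9 kN; (R or Lr) → Lr = 9 kN.
1) 1.3(70) + 1.5(9) + 0.6(80) = 91.0 + 13.5 + 48.0 = 152.5
2) 1.4(70) + 0.75(9) + 0.75(7) + 0.75(80) = 170.0
3) 1.4(70) = 98.0
4) 0.9(70) - 1.3(80) = 63.0 - 104.0 = -41.0
5) 1.35(70) + 1.75(9) + 0.75(7) = 115.5
6) 1.3(70) + 1.0(80) + 0.75(9) = 91.0 + 80.0 + 6.8 = 177.8
The controlling combination is 6, giving 177.8 kN.

177.8 kN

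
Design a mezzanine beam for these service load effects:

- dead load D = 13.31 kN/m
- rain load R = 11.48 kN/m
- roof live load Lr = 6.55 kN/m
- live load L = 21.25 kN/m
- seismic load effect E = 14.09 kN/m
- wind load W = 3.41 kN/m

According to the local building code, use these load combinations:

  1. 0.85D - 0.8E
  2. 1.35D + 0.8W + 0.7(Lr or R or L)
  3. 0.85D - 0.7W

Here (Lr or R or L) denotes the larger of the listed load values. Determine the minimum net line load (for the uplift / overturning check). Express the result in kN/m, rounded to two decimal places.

(Lr or R or L) → L = 21.25 kN/m.
1. 0.85(13.31) - 0.8(14.09) = 11.31 - 11.27 = 0.04
2. 1.35(13.31) + 0.8(3.41) + 0.7(21.25) = 35.57
3. 0.85(13.31) - 0.7(3.41) = 8.93
Combination 1 gives the minimum: 0.04 kN/m.

0.04 kN/m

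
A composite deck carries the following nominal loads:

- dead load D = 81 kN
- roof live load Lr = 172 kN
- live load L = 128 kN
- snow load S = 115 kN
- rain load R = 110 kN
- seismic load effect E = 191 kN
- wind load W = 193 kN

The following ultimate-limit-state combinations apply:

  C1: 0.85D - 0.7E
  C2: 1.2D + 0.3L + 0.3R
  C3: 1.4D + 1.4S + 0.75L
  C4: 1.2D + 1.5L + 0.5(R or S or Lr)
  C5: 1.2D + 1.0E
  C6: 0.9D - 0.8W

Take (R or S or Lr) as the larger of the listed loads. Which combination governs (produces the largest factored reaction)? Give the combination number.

(R or S or Lr) → Lr = 172 kN.
C1: 0.85(81) - 0.7(191) = -64.9
C2: 1.2(81) + 0.3(128) + 0.3(110) = 97.2 + 38.4 + 33.0 = 168.6
C3: 1.4(81) + 1.4(115) + 0.75(128) = 113.4 + 161.0 + 96.0 = 370.4
C4: 1.2(81) + 1.5(128) + 0.5(172) = 97.2 + 192.0 + 86.0 = 375.2
C5: 1.2(81) + 1.0(191) = 97.2 + 191.0 = 288.2
C6: 0.9(81) - 0.8(193) = 72.9 - 154.4 = -81.5
The largest value is 375.2 kN from combination 4.

Combination 4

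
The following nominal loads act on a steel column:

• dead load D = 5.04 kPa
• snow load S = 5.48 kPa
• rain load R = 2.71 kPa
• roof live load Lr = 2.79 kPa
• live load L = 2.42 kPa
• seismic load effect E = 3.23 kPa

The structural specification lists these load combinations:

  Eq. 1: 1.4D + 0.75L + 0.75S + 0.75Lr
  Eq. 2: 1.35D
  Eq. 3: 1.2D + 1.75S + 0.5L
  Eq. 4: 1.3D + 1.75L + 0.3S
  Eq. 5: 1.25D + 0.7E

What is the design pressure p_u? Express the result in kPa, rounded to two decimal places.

16.85 kPa

Eq. 1: 1.4(5.04) + 0.75(2.42) + 0.75(5.48) + 0.75(2.79) = 15.07
Eq. 2: 1.35(5.04) = 6.80
Eq. 3: 1.2(5.04) + 1.75(5.48) + 0.5(2.42) = 6.05 + 9.59 + 1.21 = 16.85
Eq. 4: 1.3(5.04) + 1.75(2.42) + 0.3(5.48) = 6.55 + 4.24 + 1.64 = 12.43
Eq. 5: 1.25(5.04) + 0.7(3.23) = 6.30 + 2.26 = 8.56
Combination 3 governs: p_u = 16.85 kPa.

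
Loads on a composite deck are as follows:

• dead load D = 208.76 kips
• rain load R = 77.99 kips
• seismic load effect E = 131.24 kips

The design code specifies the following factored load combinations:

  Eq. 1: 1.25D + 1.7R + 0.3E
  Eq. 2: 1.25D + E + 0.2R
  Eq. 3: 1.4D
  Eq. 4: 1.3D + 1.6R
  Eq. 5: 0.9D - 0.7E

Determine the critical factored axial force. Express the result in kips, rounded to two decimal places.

432.91 kips

Eq. 1: 1.25(208.76) + 1.7(77.99) + 0.3(131.24) = 432.91
Eq. 2: 1.25(208.76) + 1.0(131.24) + 0.2(77.99) = 260.95 + 131.24 + 15.60 = 407.79
Eq. 3: 1.4(208.76) = 292.26
Eq. 4: 1.3(208.76) + 1.6(77.99) = 271.39 + 124.78 = 396.17
Eq. 5: 0.9(208.76) - 0.7(131.24) = 96.02
Combination 1 governs: P_u = 432.91 kips.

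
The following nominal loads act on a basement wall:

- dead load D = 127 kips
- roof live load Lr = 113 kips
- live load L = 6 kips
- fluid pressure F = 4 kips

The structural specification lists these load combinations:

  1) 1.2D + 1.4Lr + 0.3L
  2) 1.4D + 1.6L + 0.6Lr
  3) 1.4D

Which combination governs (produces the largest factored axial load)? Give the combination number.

Combination 1

1) 1.2(127) + 1.4(113) + 0.3(6) = 152.40 + 158.20 + 1.80 = 312.40
2) 1.4(127) + 1.6(6) + 0.6(113) = 177.80 + 9.60 + 67.80 = 255.20
3) 1.4(127) = 177.80
The largest value is 312.40 kips from combination 1.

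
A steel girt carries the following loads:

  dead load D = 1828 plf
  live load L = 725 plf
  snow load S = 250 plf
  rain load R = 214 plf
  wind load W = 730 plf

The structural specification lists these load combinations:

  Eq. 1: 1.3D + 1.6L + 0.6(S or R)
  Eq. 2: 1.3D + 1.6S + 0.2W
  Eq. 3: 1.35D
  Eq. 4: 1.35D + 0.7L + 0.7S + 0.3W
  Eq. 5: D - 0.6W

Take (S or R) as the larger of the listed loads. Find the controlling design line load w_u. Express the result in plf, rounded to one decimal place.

(S or R) → S = 250 plf.
Eq. 1: 1.3(1828) + 1.6(725) + 0.6(250) = 3686.4
Eq. 2: 1.3(1828) + 1.6(250) + 0.2(730) = 2922.4
Eq. 3: 1.35(1828) = 2467.8
Eq. 4: 1.35(1828) + 0.7(725) + 0.7(250) + 0.3(730) = 3369.3
Eq. 5: 1.0(1828) - 0.6(730) = 1390.0
The controlling combination is 1, giving 3686.4 plf.

3686.4 plf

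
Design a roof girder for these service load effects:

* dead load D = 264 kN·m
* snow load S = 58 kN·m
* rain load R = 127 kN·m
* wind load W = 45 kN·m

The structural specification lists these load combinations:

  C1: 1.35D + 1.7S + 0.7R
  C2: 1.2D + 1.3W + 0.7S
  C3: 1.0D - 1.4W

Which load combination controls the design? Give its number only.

Combination 1

C1: 1.35(264) + 1.7(58) + 0.7(127) = 356.4 + 98.6 + 88.9 = 543.9
C2: 1.2(264) + 1.3(45) + 0.7(58) = 316.8 + 58.5 + 40.6 = 415.9
C3: 1.0(264) - 1.4(45) = 264.0 - 63.0 = 201.0
The largest value is 543.9 kN·m from combination 1.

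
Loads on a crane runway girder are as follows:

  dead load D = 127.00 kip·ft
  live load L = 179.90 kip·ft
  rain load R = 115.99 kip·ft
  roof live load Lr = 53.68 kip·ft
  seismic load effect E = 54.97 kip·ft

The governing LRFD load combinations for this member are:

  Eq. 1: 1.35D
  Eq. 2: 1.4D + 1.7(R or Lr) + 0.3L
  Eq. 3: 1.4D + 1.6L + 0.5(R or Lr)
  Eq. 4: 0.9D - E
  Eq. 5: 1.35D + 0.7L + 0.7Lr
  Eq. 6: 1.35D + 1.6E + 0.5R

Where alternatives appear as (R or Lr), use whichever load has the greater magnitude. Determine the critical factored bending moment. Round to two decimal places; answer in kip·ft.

(R or Lr) → R = 115.99 kip·ft.
Eq. 1: 1.35(127.00) = 171.45
Eq. 2: 1.4(127.00) + 1.7(115.99) + 0.3(179.90) = 177.80 + 197.18 + 53.97 = 428.95
Eq. 3: 1.4(127.00) + 1.6(179.90) + 0.5(115.99) = 177.80 + 287.84 + 58.00 = 523.64
Eq. 4: 0.9(127.00) - 1.0(54.97) = 114.30 - 54.97 = 59.33
Eq. 5: 1.35(127.00) + 0.7(179.90) + 0.7(53.68) = 171.45 + 125.93 + 37.58 = 334.96
Eq. 6: 1.35(127.00) + 1.6(54.97) + 0.5(115.99) = 171.45 + 87.95 + 58.00 = 317.40
The controlling combination is 3, giving 523.64 kip·ft.

523.64 kip·ft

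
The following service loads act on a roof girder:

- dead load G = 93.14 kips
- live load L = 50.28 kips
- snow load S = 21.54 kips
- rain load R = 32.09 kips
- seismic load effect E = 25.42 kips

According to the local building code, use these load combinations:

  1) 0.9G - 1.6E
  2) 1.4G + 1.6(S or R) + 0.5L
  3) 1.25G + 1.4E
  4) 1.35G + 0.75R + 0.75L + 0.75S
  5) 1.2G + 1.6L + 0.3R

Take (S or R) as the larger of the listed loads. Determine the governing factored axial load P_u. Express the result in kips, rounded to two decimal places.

206.88 kips

(S or R) → R = 32.09 kips.
1) 0.9(93.14) - 1.6(25.42) = 43.15
2) 1.4(93.14) + 1.6(32.09) + 0.5(50.28) = 130.40 + 51.34 + 25.14 = 206.88
3) 1.25(93.14) + 1.4(25.42) = 152.01
4) 1.35(93.14) + 0.75(32.09) + 0.75(50.28) + 0.75(21.54) = 203.67
5) 1.2(93.14) + 1.6(50.28) + 0.3(32.09) = 201.84
Combination 2 governs: P_u = 206.88 kips.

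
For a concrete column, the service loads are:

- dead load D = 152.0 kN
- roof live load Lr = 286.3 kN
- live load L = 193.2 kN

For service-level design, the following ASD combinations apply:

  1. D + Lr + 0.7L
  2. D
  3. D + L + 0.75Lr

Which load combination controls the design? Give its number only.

1. 1.0(152.0) + 1.0(286.3) + 0.7(193.2) = 573.54
2. 1.0(152.0) = 152.00
3. 1.0(152.0) + 1.0(193.2) + 0.75(286.3) = 559.93
The largest value is 573.54 kN from combination 1.

Combination 1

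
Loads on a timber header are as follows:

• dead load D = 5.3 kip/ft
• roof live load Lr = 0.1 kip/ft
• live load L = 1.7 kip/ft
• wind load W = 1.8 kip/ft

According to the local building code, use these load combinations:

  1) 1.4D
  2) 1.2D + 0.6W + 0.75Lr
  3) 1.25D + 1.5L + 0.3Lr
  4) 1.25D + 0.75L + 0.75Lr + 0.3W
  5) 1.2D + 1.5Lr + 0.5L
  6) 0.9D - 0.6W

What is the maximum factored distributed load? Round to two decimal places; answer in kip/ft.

1) 1.4(5.3) = 7.42
2) 1.2(5.3) + 0.6(1.8) + 0.75(0.1) = 6.36 + 1.08 + 0.08 = 7.52
3) 1.25(5.3) + 1.5(1.7) + 0.3(0.1) = 6.63 + 2.55 + 0.03 = 9.21
4) 1.25(5.3) + 0.75(1.7) + 0.75(0.1) + 0.3(1.8) = 8.52
5) 1.2(5.3) + 1.5(0.1) + 0.5(1.7) = 6.36 + 0.15 + 0.85 = 7.36
6) 0.9(5.3) - 0.6(1.8) = 4.77 - 1.08 = 3.69
Maximum is from combination 3.

9.21 kip/ft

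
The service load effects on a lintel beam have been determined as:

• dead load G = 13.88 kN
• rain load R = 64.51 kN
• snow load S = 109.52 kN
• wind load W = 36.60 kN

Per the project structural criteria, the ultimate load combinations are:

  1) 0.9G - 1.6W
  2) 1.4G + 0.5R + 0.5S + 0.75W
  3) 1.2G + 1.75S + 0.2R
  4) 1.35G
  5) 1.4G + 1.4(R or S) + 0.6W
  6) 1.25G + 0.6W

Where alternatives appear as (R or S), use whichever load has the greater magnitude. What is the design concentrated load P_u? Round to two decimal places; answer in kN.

221.22 kN

(R or S) → S = 109.52 kN.
1) 0.9(13.88) - 1.6(36.60) = 12.49 - 58.56 = -46.07
2) 1.4(13.88) + 0.5(64.51) + 0.5(109.52) + 0.75(36.60) = 19.43 + 32.26 + 54.76 + 27.45 = 133.90
3) 1.2(13.88) + 1.75(109.52) + 0.2(64.51) = 16.66 + 191.66 + 12.90 = 221.22
4) 1.35(13.88) = 18.74
5) 1.4(13.88) + 1.4(109.52) + 0.6(36.60) = 19.43 + 153.33 + 21.96 = 194.72
6) 1.25(13.88) + 0.6(36.60) = 17.35 + 21.96 = 39.31
Maximum is from combination 3.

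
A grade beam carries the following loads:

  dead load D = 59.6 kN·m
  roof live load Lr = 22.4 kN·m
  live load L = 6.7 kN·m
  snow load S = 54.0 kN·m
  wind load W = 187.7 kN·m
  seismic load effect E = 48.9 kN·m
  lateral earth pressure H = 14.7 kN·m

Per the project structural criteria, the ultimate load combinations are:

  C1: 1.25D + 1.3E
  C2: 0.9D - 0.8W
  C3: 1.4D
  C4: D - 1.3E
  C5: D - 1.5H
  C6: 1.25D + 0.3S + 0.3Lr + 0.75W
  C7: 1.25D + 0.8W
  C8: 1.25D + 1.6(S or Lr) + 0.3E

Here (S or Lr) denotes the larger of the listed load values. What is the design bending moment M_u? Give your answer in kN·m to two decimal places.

238.20 kN·m

(S or Lr) → S = 54.0 kN·m.
C1: 1.25(59.6) + 1.3(48.9) = 138.07
C2: 0.9(59.6) - 0.8(187.7) = -96.52
C3: 1.4(59.6) = 83.44
C4: 1.0(59.6) - 1.3(48.9) = -3.97
C5: 1.0(59.6) - 1.5(14.7) = 37.55
C6: 1.25(59.6) + 0.3(54.0) + 0.3(22.4) + 0.75(187.7) = 238.20
C7: 1.25(59.6) + 0.8(187.7) = 224.66
C8: 1.25(59.6) + 1.6(54.0) + 0.3(48.9) = 175.57
Combination 6 governs: M_u = 238.20 kN·m.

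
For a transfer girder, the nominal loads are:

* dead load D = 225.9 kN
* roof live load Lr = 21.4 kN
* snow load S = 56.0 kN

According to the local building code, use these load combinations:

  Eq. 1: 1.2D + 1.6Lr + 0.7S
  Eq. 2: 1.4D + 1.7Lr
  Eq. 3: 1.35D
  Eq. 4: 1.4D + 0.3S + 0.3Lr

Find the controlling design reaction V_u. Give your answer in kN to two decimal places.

352.64 kN

Eq. 1: 1.2(225.9) + 1.6(21.4) + 0.7(56.0) = 271.08 + 34.24 + 39.20 = 344.52
Eq. 2: 1.4(225.9) + 1.7(21.4) = 316.26 + 36.38 = 352.64
Eq. 3: 1.35(225.9) = 304.97
Eq. 4: 1.4(225.9) + 0.3(56.0) + 0.3(21.4) = 316.26 + 16.80 + 6.42 = 339.48
Maximum is from combination 2.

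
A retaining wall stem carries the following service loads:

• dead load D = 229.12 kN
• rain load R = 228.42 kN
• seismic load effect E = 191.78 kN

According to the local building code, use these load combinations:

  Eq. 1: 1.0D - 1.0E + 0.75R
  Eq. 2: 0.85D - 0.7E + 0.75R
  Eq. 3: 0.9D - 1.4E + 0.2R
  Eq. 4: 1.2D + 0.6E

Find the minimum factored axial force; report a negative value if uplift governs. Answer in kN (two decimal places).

Eq. 1: 1.0(229.12) - 1.0(191.78) + 0.75(228.42) = 208.66
Eq. 2: 0.85(229.12) - 0.7(191.78) + 0.75(228.42) = 231.82
Eq. 3: 0.9(229.12) - 1.4(191.78) + 0.2(228.42) = -16.60
Eq. 4: 1.2(229.12) + 0.6(191.78) = 390.01
Combination 3 gives the minimum: -16.60 kN.

-16.60 kN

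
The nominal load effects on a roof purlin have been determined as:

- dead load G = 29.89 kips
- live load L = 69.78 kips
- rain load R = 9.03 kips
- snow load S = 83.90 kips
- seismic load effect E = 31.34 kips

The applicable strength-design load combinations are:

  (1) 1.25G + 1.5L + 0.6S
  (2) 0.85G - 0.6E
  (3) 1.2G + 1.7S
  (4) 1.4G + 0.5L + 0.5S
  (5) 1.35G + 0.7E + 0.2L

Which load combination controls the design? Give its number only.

(1) 1.25(29.89) + 1.5(69.78) + 0.6(83.90) = 37.36 + 104.67 + 50.34 = 192.37
(2) 0.85(29.89) - 0.6(31.34) = 6.60
(3) 1.2(29.89) + 1.7(83.90) = 35.87 + 142.63 = 178.50
(4) 1.4(29.89) + 0.5(69.78) + 0.5(83.90) = 41.85 + 34.89 + 41.95 = 118.69
(5) 1.35(29.89) + 0.7(31.34) + 0.2(69.78) = 40.35 + 21.94 + 13.96 = 76.25
The largest value is 192.37 kips from combination 1.

Combination 1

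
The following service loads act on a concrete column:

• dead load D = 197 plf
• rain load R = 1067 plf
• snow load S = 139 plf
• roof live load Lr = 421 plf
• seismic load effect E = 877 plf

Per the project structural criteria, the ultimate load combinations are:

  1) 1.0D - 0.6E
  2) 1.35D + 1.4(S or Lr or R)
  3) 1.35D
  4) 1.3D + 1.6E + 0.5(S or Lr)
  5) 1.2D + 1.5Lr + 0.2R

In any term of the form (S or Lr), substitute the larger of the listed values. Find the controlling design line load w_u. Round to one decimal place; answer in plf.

(S or Lr or R) → R = 1067 plf; (S or Lr) → Lr = 421 plf.
1) 1.0(197) - 0.6(877) = -329.2
2) 1.35(197) + 1.4(1067) = 1759.8
3) 1.35(197) = 266.0
4) 1.3(197) + 1.6(877) + 0.5(421) = 1869.8
5) 1.2(197) + 1.5(421) + 0.2(1067) = 1081.3
The controlling combination is 4, giving 1869.8 plf.

1869.8 plf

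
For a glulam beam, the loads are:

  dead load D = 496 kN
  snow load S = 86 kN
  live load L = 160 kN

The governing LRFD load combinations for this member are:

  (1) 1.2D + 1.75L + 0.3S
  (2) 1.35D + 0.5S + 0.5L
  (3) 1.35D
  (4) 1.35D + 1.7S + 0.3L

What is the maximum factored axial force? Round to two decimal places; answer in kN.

901.00 kN

(1) 1.2(496) + 1.75(160) + 0.3(86) = 901.00
(2) 1.35(496) + 0.5(86) + 0.5(160) = 792.60
(3) 1.35(496) = 669.60
(4) 1.35(496) + 1.7(86) + 0.3(160) = 863.80
Combination 1 governs: N_u = 901.00 kN.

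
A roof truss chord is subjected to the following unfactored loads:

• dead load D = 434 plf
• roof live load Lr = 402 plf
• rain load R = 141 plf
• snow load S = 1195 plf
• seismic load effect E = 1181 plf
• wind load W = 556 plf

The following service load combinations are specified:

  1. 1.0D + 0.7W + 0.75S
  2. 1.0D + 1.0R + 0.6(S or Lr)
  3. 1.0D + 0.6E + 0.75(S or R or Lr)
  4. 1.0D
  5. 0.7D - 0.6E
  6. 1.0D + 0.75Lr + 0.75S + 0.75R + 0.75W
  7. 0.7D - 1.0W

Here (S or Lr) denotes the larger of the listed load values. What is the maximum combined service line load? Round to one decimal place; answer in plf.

(S or Lr) → S = 1195 plf; (S or R or Lr) → S = 1195 plf.
1. 1.0(434) + 0.7(556) + 0.75(1195) = 434.0 + 389.2 + 896.3 = 1719.5
2. 1.0(434) + 1.0(141) + 0.6(1195) = 434.0 + 141.0 + 717.0 = 1292.0
3. 1.0(434) + 0.6(1181) + 0.75(1195) = 434.0 + 708.6 + 896.3 = 2038.9
4. 1.0(434) = 434.0
5. 0.7(434) - 0.6(1181) = 303.8 - 708.6 = -404.8
6. 1.0(434) + 0.75(402) + 0.75(1195) + 0.75(141) + 0.75(556) = 2154.5
7. 0.7(434) - 1.0(556) = 303.8 - 556.0 = -252.2
Combination 6 governs: w = 2154.5 plf.

2154.5 plf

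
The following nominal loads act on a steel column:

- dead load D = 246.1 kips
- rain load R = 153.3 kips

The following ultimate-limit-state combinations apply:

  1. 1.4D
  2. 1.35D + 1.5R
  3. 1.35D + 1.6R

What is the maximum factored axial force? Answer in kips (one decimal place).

1. 1.4(246.1) = 344.5
2. 1.35(246.1) + 1.5(153.3) = 332.2 + 230.0 = 562.2
3. 1.35(246.1) + 1.6(153.3) = 332.2 + 245.3 = 577.5
Maximum is from combination 3.

577.5 kips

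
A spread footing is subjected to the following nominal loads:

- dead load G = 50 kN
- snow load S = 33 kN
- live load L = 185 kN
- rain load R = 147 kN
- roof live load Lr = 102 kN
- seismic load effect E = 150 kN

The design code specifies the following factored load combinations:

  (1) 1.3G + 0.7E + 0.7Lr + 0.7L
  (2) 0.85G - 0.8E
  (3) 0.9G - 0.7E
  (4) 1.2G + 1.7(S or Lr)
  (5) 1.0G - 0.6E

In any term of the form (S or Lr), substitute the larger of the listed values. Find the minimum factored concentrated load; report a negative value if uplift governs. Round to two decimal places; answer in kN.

-77.50 kN

(S or Lr) → Lr = 102 kN.
(1) 1.3(50) + 0.7(150) + 0.7(102) + 0.7(185) = 65.00 + 105.00 + 71.40 + 129.50 = 370.90
(2) 0.85(50) - 0.8(150) = 42.50 - 120.00 = -77.50
(3) 0.9(50) - 0.7(150) = 45.00 - 105.00 = -60.00
(4) 1.2(50) + 1.7(102) = 60.00 + 173.40 = 233.40
(5) 1.0(50) - 0.6(150) = 50.00 - 90.00 = -40.00
Combination 2 gives the minimum: -77.50 kN.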